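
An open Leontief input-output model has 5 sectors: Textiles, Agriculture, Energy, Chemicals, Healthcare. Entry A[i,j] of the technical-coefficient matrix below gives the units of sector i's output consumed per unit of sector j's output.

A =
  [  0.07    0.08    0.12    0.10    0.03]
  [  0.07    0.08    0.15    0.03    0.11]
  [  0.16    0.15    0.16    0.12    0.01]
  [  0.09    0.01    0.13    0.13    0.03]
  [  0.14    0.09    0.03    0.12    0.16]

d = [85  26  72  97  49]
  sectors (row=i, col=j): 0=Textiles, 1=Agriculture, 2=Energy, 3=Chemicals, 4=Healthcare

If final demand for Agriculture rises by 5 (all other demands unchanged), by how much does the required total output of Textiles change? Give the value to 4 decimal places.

Form M = I − A:
  [  0.93   -0.08   -0.12   -0.10   -0.03]
  [ -0.07    0.92   -0.15   -0.03   -0.11]
  [ -0.16   -0.15    0.84   -0.12   -0.01]
  [ -0.09   -0.01   -0.13    0.87   -0.03]
  [ -0.14   -0.09   -0.03   -0.12    0.84]
Leontief inverse L = M⁻¹:
  [  1.1516    0.1447    0.2203    0.1773    0.0690]
  [  0.1675    1.1606    0.2552    0.1173    0.1652]
  [  0.2766    0.2469    1.3121    0.2304    0.0661]
  [  0.1708    0.0710    0.2267    1.2112    0.0614]
  [  0.2442    0.1674    0.1433    0.2234    1.2308]
Total output x = L · d:
  x_0 = 1.1516·85 + 0.1447·26 + 0.2203·72 + 0.1773·97 + 0.0690·49 = 138.0849
  x_1 = 0.1675·85 + 1.1606·26 + 0.2552·72 + 0.1173·97 + 0.1652·49 = 82.2536
  x_2 = 0.2766·85 + 0.2469·26 + 1.3121·72 + 0.2304·97 + 0.0661·49 = 149.9854
  x_3 = 0.1708·85 + 0.0710·26 + 0.2267·72 + 1.2112·97 + 0.0614·49 = 153.1842
  x_4 = 0.2442·85 + 0.1674·26 + 0.1433·72 + 0.2234·97 + 1.2308·49 = 117.4005
Δx_0 = L[0,1] · Δd_1 = 0.1447 · 5 = 0.7237

0.7237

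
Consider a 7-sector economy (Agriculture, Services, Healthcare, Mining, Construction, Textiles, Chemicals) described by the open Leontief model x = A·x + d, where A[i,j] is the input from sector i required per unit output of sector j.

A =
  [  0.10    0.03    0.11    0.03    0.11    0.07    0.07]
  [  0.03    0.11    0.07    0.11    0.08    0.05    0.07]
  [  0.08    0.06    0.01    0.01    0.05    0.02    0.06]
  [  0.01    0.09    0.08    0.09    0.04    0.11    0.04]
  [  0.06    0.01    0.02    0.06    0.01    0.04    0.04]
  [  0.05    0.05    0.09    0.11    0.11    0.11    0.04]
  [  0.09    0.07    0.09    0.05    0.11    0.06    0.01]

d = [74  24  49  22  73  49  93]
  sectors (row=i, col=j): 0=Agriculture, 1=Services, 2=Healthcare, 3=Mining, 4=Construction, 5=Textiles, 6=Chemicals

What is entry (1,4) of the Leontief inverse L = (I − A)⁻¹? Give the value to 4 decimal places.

Form M = I − A:
  [  0.90   -0.03   -0.11   -0.03   -0.11   -0.07   -0.07]
  [ -0.03    0.89   -0.07   -0.11   -0.08   -0.05   -0.07]
  [ -0.08   -0.06    0.99   -0.01   -0.05   -0.02   -0.06]
  [ -0.01   -0.09   -0.08    0.91   -0.04   -0.11   -0.04]
  [ -0.06   -0.01   -0.02   -0.06    0.99   -0.04   -0.04]
  [ -0.05   -0.05   -0.09   -0.11   -0.11    0.89   -0.04]
  [ -0.09   -0.07   -0.09   -0.05   -0.11   -0.06    0.99]
Leontief inverse L = M⁻¹:
  [  1.1590    0.0764    0.1659    0.0819    0.1730    0.1247    0.1127]
  [  0.0793    1.1693    0.1288    0.1743    0.1417    0.1104    0.1133]
  [  0.1140    0.0895    1.0469    0.0430    0.0898    0.0526    0.0853]
  [  0.0532    0.1439    0.1334    1.1505    0.0981    0.1672    0.0792]
  [  0.0865    0.0359    0.0524    0.0886    1.0435    0.0719    0.0605]
  [  0.1046    0.1064    0.1517    0.1765    0.1753    1.1767    0.0859]
  [  0.1400    0.1155    0.1411    0.1023    0.1654    0.1117    1.0520]
Total output x = L · d:
  x_0 = 1.1590·74 + 0.0764·24 + 0.1659·49 + 0.0819·22 + 0.1730·73 + 0.1247·49 + 0.1127·93 = 126.7582
  x_1 = 0.0793·74 + 1.1693·24 + 0.1288·49 + 0.1743·22 + 0.1417·73 + 0.1104·49 + 0.1133·93 = 70.3611
  x_2 = 0.1140·74 + 0.0895·24 + 1.0469·49 + 0.0430·22 + 0.0898·73 + 0.0526·49 + 0.0853·93 = 79.8985
  x_3 = 0.0532·74 + 0.1439·24 + 0.1334·49 + 1.1505·22 + 0.0981·73 + 0.1672·49 + 0.0792·93 = 61.9671
  x_4 = 0.0865·74 + 0.0359·24 + 0.0524·49 + 0.0886·22 + 1.0435·73 + 0.0719·49 + 0.0605·93 = 97.1059
  x_5 = 0.1046·74 + 0.1064·24 + 0.1517·49 + 0.1765·22 + 0.1753·73 + 1.1767·49 + 0.0859·93 = 100.0587
  x_6 = 0.1400·74 + 0.1155·24 + 0.1411·49 + 0.1023·22 + 0.1654·73 + 0.1117·49 + 1.0520·93 = 137.6848

L[1,4] = 0.1417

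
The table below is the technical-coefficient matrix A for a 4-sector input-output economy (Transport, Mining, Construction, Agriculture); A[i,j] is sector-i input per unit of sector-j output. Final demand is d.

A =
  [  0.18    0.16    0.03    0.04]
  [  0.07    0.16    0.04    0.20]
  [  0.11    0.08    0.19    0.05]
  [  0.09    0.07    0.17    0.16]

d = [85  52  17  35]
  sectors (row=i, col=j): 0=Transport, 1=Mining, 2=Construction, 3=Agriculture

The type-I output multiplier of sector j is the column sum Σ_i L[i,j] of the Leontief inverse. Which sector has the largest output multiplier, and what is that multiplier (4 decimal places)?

Mining (1.8578)

Form M = I − A:
  [  0.82   -0.16   -0.03   -0.04]
  [ -0.07    0.84   -0.04   -0.20]
  [ -0.11   -0.08    0.81   -0.05]
  [ -0.09   -0.07   -0.17    0.84]
Leontief inverse L = M⁻¹:
  [  1.2673    0.2603    0.0865    0.1275]
  [  0.1602    1.2601    0.1344    0.3157]
  [  0.1996    0.1701    1.2768    0.1260]
  [  0.1895    0.1673    0.2789    1.2559]
Total output x = L · d:
  x_0 = 1.2673·85 + 0.2603·52 + 0.0865·17 + 0.1275·35 = 127.1891
  x_1 = 0.1602·85 + 1.2601·52 + 0.1344·17 + 0.3157·35 = 92.4793
  x_2 = 0.1996·85 + 0.1701·52 + 1.2768·17 + 0.1260·35 = 51.9317
  x_3 = 0.1895·85 + 0.1673·52 + 0.2789·17 + 1.2559·35 = 73.5107
Output multipliers (column sums of L):
  Transport: 1.8167
  Mining: 1.8578
  Construction: 1.7766
  Agriculture: 1.8251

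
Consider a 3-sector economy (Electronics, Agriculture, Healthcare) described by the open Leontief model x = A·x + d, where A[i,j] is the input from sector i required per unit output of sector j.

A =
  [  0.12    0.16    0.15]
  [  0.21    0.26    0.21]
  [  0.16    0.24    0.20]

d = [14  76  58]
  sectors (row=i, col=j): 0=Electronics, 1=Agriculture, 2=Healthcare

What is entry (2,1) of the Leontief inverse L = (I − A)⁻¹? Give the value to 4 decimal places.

L[2,1] = 0.5651

Form M = I − A:
  [  0.88   -0.16   -0.15]
  [ -0.21    0.74   -0.21]
  [ -0.16   -0.24    0.80]
Leontief inverse L = M⁻¹:
  [  1.2925    0.3914    0.3451]
  [  0.4811    1.6228    0.5162]
  [  0.4028    0.5651    1.4739]
Total output x = L · d:
  x_0 = 1.2925·14 + 0.3914·76 + 0.3451·58 = 67.8545
  x_1 = 0.4811·14 + 1.6228·76 + 0.5162·58 = 160.0064
  x_2 = 0.4028·14 + 0.5651·76 + 1.4739·58 = 134.0728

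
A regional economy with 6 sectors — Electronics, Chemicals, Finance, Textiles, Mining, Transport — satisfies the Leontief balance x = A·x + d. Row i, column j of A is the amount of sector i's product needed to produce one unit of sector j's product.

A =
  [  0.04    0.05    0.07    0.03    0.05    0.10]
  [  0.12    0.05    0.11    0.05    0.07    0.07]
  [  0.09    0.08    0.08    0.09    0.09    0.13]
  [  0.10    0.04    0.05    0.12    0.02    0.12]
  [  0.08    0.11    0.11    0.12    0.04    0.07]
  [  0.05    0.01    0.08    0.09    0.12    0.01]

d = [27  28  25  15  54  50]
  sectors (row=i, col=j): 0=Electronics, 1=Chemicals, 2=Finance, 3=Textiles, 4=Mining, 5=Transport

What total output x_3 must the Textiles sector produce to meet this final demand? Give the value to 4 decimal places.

Form M = I − A:
  [  0.96   -0.05   -0.07   -0.03   -0.05   -0.10]
  [ -0.12    0.95   -0.11   -0.05   -0.07   -0.07]
  [ -0.09   -0.08    0.92   -0.09   -0.09   -0.13]
  [ -0.10   -0.04   -0.05    0.88   -0.02   -0.12]
  [ -0.08   -0.11   -0.11   -0.12    0.96   -0.07]
  [ -0.05   -0.01   -0.08   -0.09   -0.12    0.99]
Leontief inverse L = M⁻¹:
  [  1.0876    0.0834    0.1214    0.0823    0.0944    0.1483]
  [  0.1846    1.0987    0.1795    0.1190    0.1270    0.1433]
  [  0.1683    0.1346    1.1626    0.1754    0.1577    0.2116]
  [  0.1593    0.0780    0.1106    1.1863    0.0722    0.1850]
  [  0.1586    0.1619    0.1876    0.1999    1.1028    0.1543]
  [  0.1041    0.0529    0.1347    0.1516    0.1590    1.0717]
Total output x = L · d:
  x_0 = 1.0876·27 + 0.0834·28 + 0.1214·25 + 0.0823·15 + 0.0944·54 + 0.1483·50 = 48.4835
  x_1 = 0.1846·27 + 1.0987·28 + 0.1795·25 + 0.1190·15 + 0.1270·54 + 0.1433·50 = 56.0425
  x_2 = 0.1683·27 + 0.1346·28 + 1.1626·25 + 0.1754·15 + 0.1577·54 + 0.2116·50 = 59.1055
  x_3 = 0.1593·27 + 0.0780·28 + 0.1106·25 + 1.1863·15 + 0.0722·54 + 0.1850·50 = 40.1967
  x_4 = 0.1586·27 + 0.1619·28 + 0.1876·25 + 0.1999·15 + 1.1028·54 + 0.1543·50 = 83.7665
  x_5 = 0.1041·27 + 0.0529·28 + 0.1347·25 + 0.1516·15 + 0.1590·54 + 1.0717·50 = 72.1038

40.1967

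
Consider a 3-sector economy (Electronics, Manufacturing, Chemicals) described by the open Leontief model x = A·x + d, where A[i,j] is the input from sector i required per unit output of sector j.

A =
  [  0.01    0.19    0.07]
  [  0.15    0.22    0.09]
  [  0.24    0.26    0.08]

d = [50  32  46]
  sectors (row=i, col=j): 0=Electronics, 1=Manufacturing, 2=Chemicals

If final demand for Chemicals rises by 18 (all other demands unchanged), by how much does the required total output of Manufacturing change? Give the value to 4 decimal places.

2.7964

Form M = I − A:
  [  0.99   -0.19   -0.07]
  [ -0.15    0.78   -0.09]
  [ -0.24   -0.26    0.92]
Leontief inverse L = M⁻¹:
  [  1.0828    0.3010    0.1118]
  [  0.2489    1.3945    0.1554]
  [  0.3528    0.4726    1.1600]
Total output x = L · d:
  x_0 = 1.0828·50 + 0.3010·32 + 0.1118·46 = 68.9194
  x_1 = 0.2489·50 + 1.3945·32 + 0.1554·46 = 64.2171
  x_2 = 0.3528·50 + 0.4726·32 + 1.1600·46 = 86.1273
Δx_1 = L[1,2] · Δd_2 = 0.1554 · 18 = 2.7964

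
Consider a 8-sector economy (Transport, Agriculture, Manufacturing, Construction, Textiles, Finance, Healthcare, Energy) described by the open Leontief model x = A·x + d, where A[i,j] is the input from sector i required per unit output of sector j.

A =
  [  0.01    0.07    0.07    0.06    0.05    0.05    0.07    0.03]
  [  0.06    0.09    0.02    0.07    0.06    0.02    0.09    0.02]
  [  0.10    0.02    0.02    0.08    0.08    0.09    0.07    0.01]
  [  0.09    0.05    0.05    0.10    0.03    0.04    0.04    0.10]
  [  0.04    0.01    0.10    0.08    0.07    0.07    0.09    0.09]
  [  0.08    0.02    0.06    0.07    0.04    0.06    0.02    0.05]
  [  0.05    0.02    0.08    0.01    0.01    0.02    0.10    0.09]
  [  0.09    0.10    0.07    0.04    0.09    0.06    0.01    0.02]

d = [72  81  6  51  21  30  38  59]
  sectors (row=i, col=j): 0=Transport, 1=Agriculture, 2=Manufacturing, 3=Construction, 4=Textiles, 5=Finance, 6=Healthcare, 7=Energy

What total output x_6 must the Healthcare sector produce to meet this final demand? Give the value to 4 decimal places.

67.5362

Form M = I − A:
  [  0.99   -0.07   -0.07   -0.06   -0.05   -0.05   -0.07   -0.03]
  [ -0.06    0.91   -0.02   -0.07   -0.06   -0.02   -0.09   -0.02]
  [ -0.10   -0.02    0.98   -0.08   -0.08   -0.09   -0.07   -0.01]
  [ -0.09   -0.05   -0.05    0.90   -0.03   -0.04   -0.04   -0.10]
  [ -0.04   -0.01   -0.10   -0.08    0.93   -0.07   -0.09   -0.09]
  [ -0.08   -0.02   -0.06   -0.07   -0.04    0.94   -0.02   -0.05]
  [ -0.05   -0.02   -0.08   -0.01   -0.01   -0.02    0.90   -0.09]
  [ -0.09   -0.10   -0.07   -0.04   -0.09   -0.06   -0.01    0.98]
Leontief inverse L = M⁻¹:
  [  1.0605    0.1032    0.1124    0.1078    0.0886    0.0875    0.1179    0.0702]
  [  0.1073    1.1276    0.0664    0.1182    0.0982    0.0555    0.1433    0.0640]
  [  0.1515    0.0562    1.0741    0.1351    0.1214    0.1333    0.1227    0.0597]
  [  0.1499    0.0984    0.1033    1.1593    0.0795    0.0865    0.0926    0.1462]
  [  0.1087    0.0540    0.1610    0.1434    1.1240    0.1245    0.1495    0.1440]
  [  0.1277    0.0546    0.1030    0.1191    0.0795    1.0995    0.0621    0.0873]
  [  0.0949    0.0528    0.1205    0.0477    0.0469    0.0553    1.1425    0.1221]
  [  0.1441    0.1414    0.1204    0.0999    0.1386    0.1061    0.0672    1.0634]
Total output x = L · d:
  x_0 = 1.0605·72 + 0.1032·81 + 0.1124·6 + 0.1078·51 + 0.0886·21 + 0.0875·30 + 0.1179·38 + 0.0702·59 = 103.9949
  x_1 = 0.1073·72 + 1.1276·81 + 0.0664·6 + 0.1182·51 + 0.0982·21 + 0.0555·30 + 0.1433·38 + 0.0640·59 = 118.4421
  x_2 = 0.1515·72 + 0.0562·81 + 1.0741·6 + 0.1351·51 + 0.1214·21 + 0.1333·30 + 0.1227·38 + 0.0597·59 = 43.5321
  x_3 = 0.1499·72 + 0.0984·81 + 0.1033·6 + 1.1593·51 + 0.0795·21 + 0.0865·30 + 0.0926·38 + 0.1462·59 = 94.9130
  x_4 = 0.1087·72 + 0.0540·81 + 0.1610·6 + 0.1434·51 + 1.1240·21 + 0.1245·30 + 0.1495·38 + 0.1440·59 = 61.9944
  x_5 = 0.1277·72 + 0.0546·81 + 0.1030·6 + 0.1191·51 + 0.0795·21 + 1.0995·30 + 0.0621·38 + 0.0873·59 = 62.4748
  x_6 = 0.0949·72 + 0.0528·81 + 0.1205·6 + 0.0477·51 + 0.0469·21 + 0.0553·30 + 1.1425·38 + 0.1221·59 = 67.5362
  x_7 = 0.1441·72 + 0.1414·81 + 0.1204·6 + 0.0999·51 + 0.1386·21 + 0.1061·30 + 0.0672·38 + 1.0634·59 = 99.0315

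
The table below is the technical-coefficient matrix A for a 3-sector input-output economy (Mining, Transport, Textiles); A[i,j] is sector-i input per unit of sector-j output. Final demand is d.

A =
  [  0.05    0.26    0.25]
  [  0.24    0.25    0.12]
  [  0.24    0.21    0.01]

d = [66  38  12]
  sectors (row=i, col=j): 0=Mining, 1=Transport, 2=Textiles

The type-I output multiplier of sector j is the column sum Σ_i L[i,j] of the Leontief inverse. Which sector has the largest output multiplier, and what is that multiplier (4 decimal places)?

Transport (2.6188)

Form M = I − A:
  [  0.95   -0.26   -0.25]
  [ -0.24    0.75   -0.12]
  [ -0.24   -0.21    0.99]
Leontief inverse L = M⁻¹:
  [  1.2934    0.5588    0.3944]
  [  0.4804    1.5877    0.3138]
  [  0.4155    0.4723    1.1723]
Total output x = L · d:
  x_0 = 1.2934·66 + 0.5588·38 + 0.3944·12 = 111.3336
  x_1 = 0.4804·66 + 1.5877·38 + 0.3138·12 = 95.8027
  x_2 = 0.4155·66 + 0.4723·38 + 1.1723·12 = 59.4330
Output multipliers (column sums of L):
  Mining: 2.1893
  Transport: 2.6188
  Textiles: 1.8804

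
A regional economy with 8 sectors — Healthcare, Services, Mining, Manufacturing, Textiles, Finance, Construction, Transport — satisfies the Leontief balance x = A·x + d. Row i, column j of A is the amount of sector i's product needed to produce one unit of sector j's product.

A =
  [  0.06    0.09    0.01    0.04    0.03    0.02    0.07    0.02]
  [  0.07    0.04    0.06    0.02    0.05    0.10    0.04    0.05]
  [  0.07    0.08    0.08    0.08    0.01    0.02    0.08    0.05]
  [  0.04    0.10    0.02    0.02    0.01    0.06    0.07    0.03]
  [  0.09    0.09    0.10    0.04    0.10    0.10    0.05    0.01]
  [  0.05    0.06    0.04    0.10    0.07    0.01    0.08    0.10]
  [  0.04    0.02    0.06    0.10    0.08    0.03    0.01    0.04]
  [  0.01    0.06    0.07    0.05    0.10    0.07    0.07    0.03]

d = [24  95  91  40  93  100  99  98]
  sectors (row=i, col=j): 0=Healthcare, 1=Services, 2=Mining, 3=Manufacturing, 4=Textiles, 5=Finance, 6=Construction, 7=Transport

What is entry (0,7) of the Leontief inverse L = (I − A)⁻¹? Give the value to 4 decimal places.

Form M = I − A:
  [  0.94   -0.09   -0.01   -0.04   -0.03   -0.02   -0.07   -0.02]
  [ -0.07    0.96   -0.06   -0.02   -0.05   -0.10   -0.04   -0.05]
  [ -0.07   -0.08    0.92   -0.08   -0.01   -0.02   -0.08   -0.05]
  [ -0.04   -0.10   -0.02    0.98   -0.01   -0.06   -0.07   -0.03]
  [ -0.09   -0.09   -0.10   -0.04    0.90   -0.10   -0.05   -0.01]
  [ -0.05   -0.06   -0.04   -0.10   -0.07    0.99   -0.08   -0.10]
  [ -0.04   -0.02   -0.06   -0.10   -0.08   -0.03    0.99   -0.04]
  [ -0.01   -0.06   -0.07   -0.05   -0.10   -0.07   -0.07    0.97]
Leontief inverse L = M⁻¹:
  [  1.0929    0.1272    0.0407    0.0710    0.0627    0.0525    0.1012    0.0436]
  [  0.1126    1.0921    0.1022    0.0662    0.0940    0.1368    0.0868    0.0846]
  [  0.1131    0.1334    1.1222    0.1243    0.0502    0.0607    0.1262    0.0829]
  [  0.0733    0.1370    0.0528    1.0553    0.0452    0.0921    0.1034    0.0582]
  [  0.1522    0.1615    0.1581    0.0994    1.1559    0.1526    0.1117    0.0549]
  [  0.0970    0.1207    0.0901    0.1471    0.1215    1.0607    0.1307    0.1334]
  [  0.0783    0.0705    0.0974    0.1348    0.1151    0.0670    1.0518    0.0659]
  [  0.0585    0.1160    0.1203    0.0988    0.1487    0.1152    0.1177    1.0656]
Total output x = L · d:
  x_0 = 1.0929·24 + 0.1272·95 + 0.0407·91 + 0.0710·40 + 0.0627·93 + 0.0525·100 + 0.1012·99 + 0.0436·98 = 70.2465
  x_1 = 0.1126·24 + 1.0921·95 + 0.1022·91 + 0.0662·40 + 0.0940·93 + 0.1368·100 + 0.0868·99 + 0.0846·98 = 157.7015
  x_2 = 0.1131·24 + 0.1334·95 + 1.1222·91 + 0.1243·40 + 0.0502·93 + 0.0607·100 + 0.1262·99 + 0.0829·98 = 153.8251
  x_3 = 0.0733·24 + 0.1370·95 + 0.0528·91 + 1.0553·40 + 0.0452·93 + 0.0921·100 + 0.1034·99 + 0.0582·98 = 91.1406
  x_4 = 0.1522·24 + 0.1615·95 + 0.1581·91 + 0.0994·40 + 1.1559·93 + 0.1526·100 + 0.1117·99 + 0.0549·98 = 176.5531
  x_5 = 0.0970·24 + 0.1207·95 + 0.0901·91 + 0.1471·40 + 0.1215·93 + 1.0607·100 + 0.1307·99 + 0.1334·98 = 171.2543
  x_6 = 0.0783·24 + 0.0705·95 + 0.0974·91 + 0.1348·40 + 0.1151·93 + 0.0670·100 + 1.0518·99 + 0.0659·98 = 150.8277
  x_7 = 0.0585·24 + 0.1160·95 + 0.1203·91 + 0.0988·40 + 0.1487·93 + 0.1152·100 + 0.1177·99 + 1.0656·98 = 168.7530

L[0,7] = 0.0436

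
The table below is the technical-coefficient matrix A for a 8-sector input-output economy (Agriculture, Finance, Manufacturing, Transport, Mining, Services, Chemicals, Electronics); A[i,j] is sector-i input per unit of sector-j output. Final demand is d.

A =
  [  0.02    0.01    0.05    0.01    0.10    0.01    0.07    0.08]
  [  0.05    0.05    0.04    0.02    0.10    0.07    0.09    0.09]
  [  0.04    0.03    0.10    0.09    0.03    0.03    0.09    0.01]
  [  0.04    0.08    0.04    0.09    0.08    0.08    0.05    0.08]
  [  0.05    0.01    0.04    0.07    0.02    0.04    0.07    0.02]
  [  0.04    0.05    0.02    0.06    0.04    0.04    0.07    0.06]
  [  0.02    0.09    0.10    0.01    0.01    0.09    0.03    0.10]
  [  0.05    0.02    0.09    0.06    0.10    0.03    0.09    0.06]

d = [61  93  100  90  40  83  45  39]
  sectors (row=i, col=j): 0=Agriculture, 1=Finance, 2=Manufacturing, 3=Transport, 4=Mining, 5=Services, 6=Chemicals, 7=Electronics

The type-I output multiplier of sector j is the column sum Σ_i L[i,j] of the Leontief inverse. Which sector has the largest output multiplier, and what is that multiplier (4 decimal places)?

Form M = I − A:
  [  0.98   -0.01   -0.05   -0.01   -0.10   -0.01   -0.07   -0.08]
  [ -0.05    0.95   -0.04   -0.02   -0.10   -0.07   -0.09   -0.09]
  [ -0.04   -0.03    0.90   -0.09   -0.03   -0.03   -0.09   -0.01]
  [ -0.04   -0.08   -0.04    0.91   -0.08   -0.08   -0.05   -0.08]
  [ -0.05   -0.01   -0.04   -0.07    0.98   -0.04   -0.07   -0.02]
  [ -0.04   -0.05   -0.02   -0.06   -0.04    0.96   -0.07   -0.06]
  [ -0.02   -0.09   -0.10   -0.01   -0.01   -0.09    0.97   -0.10]
  [ -0.05   -0.02   -0.09   -0.06   -0.10   -0.03   -0.09    0.94]
Leontief inverse L = M⁻¹:
  [  1.0440    0.0339    0.0919    0.0427    0.1307    0.0393    0.1121    0.1139]
  [  0.0847    1.0869    0.0963    0.0644    0.1487    0.1134    0.1515    0.1443]
  [  0.0678    0.0669    1.1495    0.1312    0.0697    0.0702    0.1399    0.0564]
  [  0.0786    0.1223    0.0965    1.1416    0.1374    0.1290    0.1171    0.1402]
  [  0.0707    0.0376    0.0759    0.0996    1.0517    0.0698    0.1070    0.0571]
  [  0.0662    0.0812    0.0623    0.0940    0.0804    1.0756    0.1161    0.1048]
  [  0.0527    0.1236    0.1521    0.0530    0.0584    0.1280    1.0902    0.1478]
  [  0.0835    0.0576    0.1478    0.1077    0.1456    0.0735    0.1495    1.1109]
Total output x = L · d:
  x_0 = 1.0440·61 + 0.0339·93 + 0.0919·100 + 0.0427·90 + 0.1307·40 + 0.0393·83 + 0.1121·45 + 0.1139·39 = 97.8500
  x_1 = 0.0847·61 + 1.0869·93 + 0.0963·100 + 0.0644·90 + 0.1487·40 + 0.1134·83 + 0.1515·45 + 0.1443·39 = 149.4808
  x_2 = 0.0678·61 + 0.0669·93 + 1.1495·100 + 0.1312·90 + 0.0697·40 + 0.0702·83 + 0.1399·45 + 0.0564·39 = 154.2280
  x_3 = 0.0786·61 + 0.1223·93 + 0.0965·100 + 1.1416·90 + 0.1374·40 + 0.1290·83 + 0.1171·45 + 0.1402·39 = 155.4995
  x_4 = 0.0707·61 + 0.0376·93 + 0.0759·100 + 0.0996·90 + 1.0517·40 + 0.0698·83 + 0.1070·45 + 0.0571·39 = 79.2609
  x_5 = 0.0662·61 + 0.0812·93 + 0.0623·100 + 0.0940·90 + 0.0804·40 + 1.0756·83 + 0.1161·45 + 0.1048·39 = 128.0832
  x_6 = 0.0527·61 + 0.1236·93 + 0.1521·100 + 0.0530·90 + 0.0584·40 + 0.1280·83 + 1.0902·45 + 0.1478·39 = 102.4721
  x_7 = 0.0835·61 + 0.0576·93 + 0.1478·100 + 0.1077·90 + 0.1456·40 + 0.0735·83 + 0.1495·45 + 1.1109·39 = 96.8975
Output multipliers (column sums of L):
  Agriculture: 1.5482
  Finance: 1.6101
  Manufacturing: 1.8724
  Transport: 1.7341
  Mining: 1.8225
  Services: 1.6987
  Chemicals: 1.9833
  Electronics: 1.8754

Chemicals (1.9833)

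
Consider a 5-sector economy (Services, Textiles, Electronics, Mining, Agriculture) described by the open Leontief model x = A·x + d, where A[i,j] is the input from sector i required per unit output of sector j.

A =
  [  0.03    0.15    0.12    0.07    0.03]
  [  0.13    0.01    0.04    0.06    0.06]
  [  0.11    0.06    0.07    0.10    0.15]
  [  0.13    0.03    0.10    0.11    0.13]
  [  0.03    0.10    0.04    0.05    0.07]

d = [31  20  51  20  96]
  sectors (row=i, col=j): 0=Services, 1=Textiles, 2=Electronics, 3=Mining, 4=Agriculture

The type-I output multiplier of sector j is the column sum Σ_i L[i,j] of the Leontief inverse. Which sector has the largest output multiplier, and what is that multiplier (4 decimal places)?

Agriculture (1.7225)

Form M = I − A:
  [  0.97   -0.15   -0.12   -0.07   -0.03]
  [ -0.13    0.99   -0.04   -0.06   -0.06]
  [ -0.11   -0.06    0.93   -0.10   -0.15]
  [ -0.13   -0.03   -0.10    0.89   -0.13]
  [ -0.03   -0.10   -0.04   -0.05    0.93]
Leontief inverse L = M⁻¹:
  [  1.0944    0.1889    0.1665    0.1226    0.0915]
  [  0.1668    1.0535    0.0818    0.0990    0.1004]
  [  0.1727    0.1215    1.1295    0.1609    0.2181]
  [  0.1953    0.0957    0.1644    1.1753    0.2033]
  [  0.0712    0.1297    0.0716    0.0847    1.1093]
Total output x = L · d:
  x_0 = 1.0944·31 + 0.1889·20 + 0.1665·51 + 0.1226·20 + 0.0915·96 = 57.4274
  x_1 = 0.1668·31 + 1.0535·20 + 0.0818·51 + 0.0990·20 + 0.1004·96 = 42.0284
  x_2 = 0.1727·31 + 0.1215·20 + 1.1295·51 + 0.1609·20 + 0.2181·96 = 89.5402
  x_3 = 0.1953·31 + 0.0957·20 + 0.1644·51 + 1.1753·20 + 0.2033·96 = 59.3750
  x_4 = 0.0712·31 + 0.1297·20 + 0.0716·51 + 0.0847·20 + 1.1093·96 = 116.6409
Output multipliers (column sums of L):
  Services: 1.7003
  Textiles: 1.5893
  Electronics: 1.6137
  Mining: 1.6426
  Agriculture: 1.7225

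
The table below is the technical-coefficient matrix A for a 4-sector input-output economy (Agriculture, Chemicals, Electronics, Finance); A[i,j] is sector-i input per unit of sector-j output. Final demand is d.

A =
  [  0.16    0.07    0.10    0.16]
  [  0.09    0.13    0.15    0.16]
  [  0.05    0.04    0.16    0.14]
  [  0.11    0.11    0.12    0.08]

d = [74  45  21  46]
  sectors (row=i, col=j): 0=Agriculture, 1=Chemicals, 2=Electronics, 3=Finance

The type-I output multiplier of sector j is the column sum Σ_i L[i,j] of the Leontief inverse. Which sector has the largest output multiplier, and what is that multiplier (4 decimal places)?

Finance (1.9730)

Form M = I − A:
  [  0.84   -0.07   -0.10   -0.16]
  [ -0.09    0.87   -0.15   -0.16]
  [ -0.05   -0.04    0.84   -0.14]
  [ -0.11   -0.11   -0.12    0.92]
Leontief inverse L = M⁻¹:
  [  1.2551    0.1458    0.2149    0.2763]
  [  0.1840    1.2132    0.2793    0.2855]
  [  0.1146    0.0956    1.2537    0.2273]
  [  0.1870    0.1750    0.2226    1.1838]
Total output x = L · d:
  x_0 = 1.2551·74 + 0.1458·45 + 0.2149·21 + 0.2763·46 = 116.6620
  x_1 = 0.1840·74 + 1.2132·45 + 0.2793·21 + 0.2855·46 = 87.2066
  x_2 = 0.1146·74 + 0.0956·45 + 1.2537·21 + 0.2273·46 = 49.5704
  x_3 = 0.1870·74 + 0.1750·45 + 0.2226·21 + 1.1838·46 = 80.8413
Output multipliers (column sums of L):
  Agriculture: 1.7407
  Chemicals: 1.6295
  Electronics: 1.9705
  Finance: 1.9730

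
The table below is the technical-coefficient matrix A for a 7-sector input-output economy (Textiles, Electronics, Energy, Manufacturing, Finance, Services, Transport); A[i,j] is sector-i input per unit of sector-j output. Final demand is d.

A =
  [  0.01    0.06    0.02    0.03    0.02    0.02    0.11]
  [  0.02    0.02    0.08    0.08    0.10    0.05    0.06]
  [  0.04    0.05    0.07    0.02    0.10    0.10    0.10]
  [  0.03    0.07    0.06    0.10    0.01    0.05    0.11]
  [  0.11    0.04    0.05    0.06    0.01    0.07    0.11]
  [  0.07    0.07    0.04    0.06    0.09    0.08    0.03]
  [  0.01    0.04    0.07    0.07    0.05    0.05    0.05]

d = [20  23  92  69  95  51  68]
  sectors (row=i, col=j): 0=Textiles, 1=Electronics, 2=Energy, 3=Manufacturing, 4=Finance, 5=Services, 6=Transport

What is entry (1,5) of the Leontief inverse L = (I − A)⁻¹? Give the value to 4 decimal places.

Form M = I − A:
  [  0.99   -0.06   -0.02   -0.03   -0.02   -0.02   -0.11]
  [ -0.02    0.98   -0.08   -0.08   -0.10   -0.05   -0.06]
  [ -0.04   -0.05    0.93   -0.02   -0.10   -0.10   -0.10]
  [ -0.03   -0.07   -0.06    0.90   -0.01   -0.05   -0.11]
  [ -0.11   -0.04   -0.05   -0.06    0.99   -0.07   -0.11]
  [ -0.07   -0.07   -0.04   -0.06   -0.09    0.92   -0.03]
  [ -0.01   -0.04   -0.07   -0.07   -0.05   -0.05    0.95]
Leontief inverse L = M⁻¹:
  [  1.0253    0.0805    0.0480    0.0596    0.0457    0.0463    0.1425]
  [  0.0529    1.0557    0.1202    0.1229    0.1357    0.0950    0.1184]
  [  0.0775    0.0899    1.1156    0.0678    0.1459    0.1514    0.1616]
  [  0.0550    0.1061    0.1035    1.1472    0.0507    0.0934    0.1656]
  [  0.1345    0.0779    0.0901    0.1038    1.0494    0.1115    0.1670]
  [  0.1033    0.1072    0.0803    0.1053    0.1288    1.1242    0.0898]
  [  0.0353    0.0695    0.1044    0.1063    0.0827    0.0876    1.0967]
Total output x = L · d:
  x_0 = 1.0253·20 + 0.0805·23 + 0.0480·92 + 0.0596·69 + 0.0457·95 + 0.0463·51 + 0.1425·68 = 47.2804
  x_1 = 0.0529·20 + 1.0557·23 + 0.1202·92 + 0.1229·69 + 0.1357·95 + 0.0950·51 + 0.1184·68 = 70.6618
  x_2 = 0.0775·20 + 0.0899·23 + 1.1156·92 + 0.0678·69 + 0.1459·95 + 0.1514·51 + 0.1616·68 = 143.4966
  x_3 = 0.0550·20 + 0.1061·23 + 0.1035·92 + 1.1472·69 + 0.0507·95 + 0.0934·51 + 0.1656·68 = 113.0660
  x_4 = 0.1345·20 + 0.0779·23 + 0.0901·92 + 0.1038·69 + 1.0494·95 + 0.1115·51 + 0.1670·68 = 136.6680
  x_5 = 0.1033·20 + 0.1072·23 + 0.0803·92 + 0.1053·69 + 0.1288·95 + 1.1242·51 + 0.0898·68 = 94.8523
  x_6 = 0.0353·20 + 0.0695·23 + 0.1044·92 + 0.1063·69 + 0.0827·95 + 0.0876·51 + 1.0967·68 = 106.1418

L[1,5] = 0.0950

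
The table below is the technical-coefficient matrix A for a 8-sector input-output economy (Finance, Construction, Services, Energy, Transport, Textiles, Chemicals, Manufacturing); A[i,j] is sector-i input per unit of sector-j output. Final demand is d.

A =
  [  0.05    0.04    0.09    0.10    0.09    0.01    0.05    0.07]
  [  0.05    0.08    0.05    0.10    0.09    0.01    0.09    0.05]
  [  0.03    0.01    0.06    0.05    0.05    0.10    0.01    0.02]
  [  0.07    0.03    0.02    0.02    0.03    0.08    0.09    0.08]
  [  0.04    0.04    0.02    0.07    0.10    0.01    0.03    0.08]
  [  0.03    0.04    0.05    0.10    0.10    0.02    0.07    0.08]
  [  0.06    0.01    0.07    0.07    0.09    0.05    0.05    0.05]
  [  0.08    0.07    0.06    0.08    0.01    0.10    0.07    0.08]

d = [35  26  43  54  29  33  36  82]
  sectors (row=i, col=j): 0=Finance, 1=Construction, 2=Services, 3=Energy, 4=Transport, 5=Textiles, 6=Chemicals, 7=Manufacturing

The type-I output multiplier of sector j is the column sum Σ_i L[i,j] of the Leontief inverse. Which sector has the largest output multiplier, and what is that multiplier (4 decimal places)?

Form M = I − A:
  [  0.95   -0.04   -0.09   -0.10   -0.09   -0.01   -0.05   -0.07]
  [ -0.05    0.92   -0.05   -0.10   -0.09   -0.01   -0.09   -0.05]
  [ -0.03   -0.01    0.94   -0.05   -0.05   -0.10   -0.01   -0.02]
  [ -0.07   -0.03   -0.02    0.98   -0.03   -0.08   -0.09   -0.08]
  [ -0.04   -0.04   -0.02   -0.07    0.90   -0.01   -0.03   -0.08]
  [ -0.03   -0.04   -0.05   -0.10   -0.10    0.98   -0.07   -0.08]
  [ -0.06   -0.01   -0.07   -0.07   -0.09   -0.05    0.95   -0.05]
  [ -0.08   -0.07   -0.06   -0.08   -0.01   -0.10   -0.07    0.92]
Leontief inverse L = M⁻¹:
  [  1.0977    0.0742    0.1343    0.1605    0.1479    0.0584    0.0998    0.1278]
  [  0.1008    1.1170    0.0967    0.1654    0.1546    0.0561    0.1450    0.1111]
  [  0.0585    0.0320    1.0889    0.0924    0.0919    0.1288    0.0431    0.0594]
  [  0.1118    0.0611    0.0635    1.0798    0.0849    0.1177    0.1357    0.1321]
  [  0.0794    0.0704    0.0543    0.1203    1.1468    0.0454    0.0719    0.1291]
  [  0.0784    0.0748    0.0929    0.1605    0.1580    1.0665    0.1212    0.1391]
  [  0.1016    0.0397    0.1105    0.1262    0.1451    0.0908    1.0938    0.1032]
  [  0.1338    0.1108    0.1147    0.1548    0.0787    0.1513    0.1315    1.1463]
Total output x = L · d:
  x_0 = 1.0977·35 + 0.0742·26 + 0.1343·43 + 0.1605·54 + 0.1479·29 + 0.0584·33 + 0.0998·36 + 0.1278·82 = 75.0837
  x_1 = 0.1008·35 + 1.1170·26 + 0.0967·43 + 0.1654·54 + 0.1546·29 + 0.0561·33 + 0.1450·36 + 0.1111·82 = 66.3264
  x_2 = 0.0585·35 + 0.0320·26 + 1.0889·43 + 0.0924·54 + 0.0919·29 + 0.1288·33 + 0.0431·36 + 0.0594·82 = 68.0356
  x_3 = 0.1118·35 + 0.0611·26 + 0.0635·43 + 1.0798·54 + 0.0849·29 + 0.1177·33 + 0.1357·36 + 0.1321·82 = 88.6082
  x_4 = 0.0794·35 + 0.0704·26 + 0.0543·43 + 0.1203·54 + 1.1468·29 + 0.0454·33 + 0.0719·36 + 0.1291·82 = 61.3703
  x_5 = 0.0784·35 + 0.0748·26 + 0.0929·43 + 0.1605·54 + 0.1580·29 + 1.0665·33 + 0.1212·36 + 0.1391·82 = 72.8960
  x_6 = 0.1016·35 + 0.0397·26 + 0.1105·43 + 0.1262·54 + 0.1451·29 + 0.0908·33 + 1.0938·36 + 0.1032·82 = 71.2045
  x_7 = 0.1338·35 + 0.1108·26 + 0.1147·43 + 0.1548·54 + 0.0787·29 + 0.1513·33 + 0.1315·36 + 1.1463·82 = 126.8565
Output multipliers (column sums of L):
  Finance: 1.7621
  Construction: 1.5799
  Services: 1.7559
  Energy: 2.0601
  Transport: 2.0080
  Textiles: 1.7151
  Chemicals: 1.8420
  Manufacturing: 1.9481

Energy (2.0601)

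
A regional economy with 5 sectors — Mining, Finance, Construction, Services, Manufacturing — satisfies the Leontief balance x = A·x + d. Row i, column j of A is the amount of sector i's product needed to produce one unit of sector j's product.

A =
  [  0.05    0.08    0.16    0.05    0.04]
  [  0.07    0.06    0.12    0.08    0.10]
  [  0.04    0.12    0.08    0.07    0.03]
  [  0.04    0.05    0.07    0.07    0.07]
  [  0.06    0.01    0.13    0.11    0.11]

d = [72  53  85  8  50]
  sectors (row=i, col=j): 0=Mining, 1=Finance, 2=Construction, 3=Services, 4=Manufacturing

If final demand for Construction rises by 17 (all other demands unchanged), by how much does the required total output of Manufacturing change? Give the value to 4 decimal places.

Form M = I − A:
  [  0.95   -0.08   -0.16   -0.05   -0.04]
  [ -0.07    0.94   -0.12   -0.08   -0.10]
  [ -0.04   -0.12    0.92   -0.07   -0.03]
  [ -0.04   -0.05   -0.07    0.93   -0.07]
  [ -0.06   -0.01   -0.13   -0.11    0.89]
Leontief inverse L = M⁻¹:
  [  1.0802    0.1262    0.2225    0.0949    0.0777]
  [  0.1044    1.1060    0.1931    0.1325    0.1459]
  [  0.0685    0.1577    1.1375    0.1109    0.0679]
  [  0.0641    0.0808    0.1205    1.1069    0.1031]
  [  0.0919    0.0540    0.1982    0.1609    1.1531]
Total output x = L · d:
  x_0 = 1.0802·72 + 0.1262·53 + 0.2225·85 + 0.0949·8 + 0.0777·50 = 108.0216
  x_1 = 0.1044·72 + 1.1060·53 + 0.1931·85 + 0.1325·8 + 0.1459·50 = 90.9047
  x_2 = 0.0685·72 + 0.1577·53 + 1.1375·85 + 0.1109·8 + 0.0679·50 = 114.2481
  x_3 = 0.0641·72 + 0.0808·53 + 0.1205·85 + 1.1069·8 + 0.1031·50 = 33.1530
  x_4 = 0.0919·72 + 0.0540·53 + 0.1982·85 + 0.1609·8 + 1.1531·50 = 85.2690
Δx_4 = L[4,2] · Δd_2 = 0.1982 · 17 = 3.3695

3.3695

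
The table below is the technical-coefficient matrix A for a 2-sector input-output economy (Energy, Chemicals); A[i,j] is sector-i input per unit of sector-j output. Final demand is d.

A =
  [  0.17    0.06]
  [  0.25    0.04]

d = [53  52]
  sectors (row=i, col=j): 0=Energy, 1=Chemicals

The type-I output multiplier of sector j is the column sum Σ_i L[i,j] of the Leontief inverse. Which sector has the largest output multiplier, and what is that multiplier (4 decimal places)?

Form M = I − A:
  [  0.83   -0.06]
  [ -0.25    0.96]
Leontief inverse L = M⁻¹:
  [  1.2279    0.0767]
  [  0.3198    1.0617]
Total output x = L · d:
  x_0 = 1.2279·53 + 0.0767·52 = 69.0714
  x_1 = 0.3198·53 + 1.0617·52 = 72.1540
Output multipliers (column sums of L):
  Energy: 1.5477
  Chemicals: 1.1384

Energy (1.5477)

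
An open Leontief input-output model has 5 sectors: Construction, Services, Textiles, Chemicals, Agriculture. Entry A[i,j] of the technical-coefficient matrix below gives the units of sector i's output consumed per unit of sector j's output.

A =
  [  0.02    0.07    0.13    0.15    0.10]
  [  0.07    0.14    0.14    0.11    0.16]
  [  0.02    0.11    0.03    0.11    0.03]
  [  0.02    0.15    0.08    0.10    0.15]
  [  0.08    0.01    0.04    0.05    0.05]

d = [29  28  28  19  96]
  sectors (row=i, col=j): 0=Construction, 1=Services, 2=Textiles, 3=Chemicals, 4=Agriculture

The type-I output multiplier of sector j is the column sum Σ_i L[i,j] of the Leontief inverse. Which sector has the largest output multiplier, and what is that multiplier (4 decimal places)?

Chemicals (1.8786)

Form M = I − A:
  [  0.98   -0.07   -0.13   -0.15   -0.10]
  [ -0.07    0.86   -0.14   -0.11   -0.16]
  [ -0.02   -0.11    0.97   -0.11   -0.03]
  [ -0.02   -0.15   -0.08    0.90   -0.15]
  [ -0.08   -0.01   -0.04   -0.05    0.95]
Leontief inverse L = M⁻¹:
  [  1.0543    0.1518    0.1893    0.2273    0.1784]
  [  0.1190    1.2413    0.2235    0.2135    0.2624]
  [  0.0453    0.1717    1.0793    0.1657    0.0939]
  [  0.0632    0.2331    0.1493    1.1816    0.2372]
  [  0.0953    0.0453    0.0716    0.0906    1.0869]
Total output x = L · d:
  x_0 = 1.0543·29 + 0.1518·28 + 0.1893·28 + 0.2273·19 + 0.1784·96 = 61.5710
  x_1 = 0.1190·29 + 1.2413·28 + 0.2235·28 + 0.2135·19 + 0.2624·96 = 73.7098
  x_2 = 0.0453·29 + 0.1717·28 + 1.0793·28 + 0.1657·19 + 0.0939·96 = 48.5112
  x_3 = 0.0632·29 + 0.2331·28 + 0.1493·28 + 1.1816·19 + 0.2372·96 = 57.7591
  x_4 = 0.0953·29 + 0.0453·28 + 0.0716·28 + 0.0906·19 + 1.0869·96 = 112.0960
Output multipliers (column sums of L):
  Construction: 1.3771
  Services: 1.8433
  Textiles: 1.7131
  Chemicals: 1.8786
  Agriculture: 1.8587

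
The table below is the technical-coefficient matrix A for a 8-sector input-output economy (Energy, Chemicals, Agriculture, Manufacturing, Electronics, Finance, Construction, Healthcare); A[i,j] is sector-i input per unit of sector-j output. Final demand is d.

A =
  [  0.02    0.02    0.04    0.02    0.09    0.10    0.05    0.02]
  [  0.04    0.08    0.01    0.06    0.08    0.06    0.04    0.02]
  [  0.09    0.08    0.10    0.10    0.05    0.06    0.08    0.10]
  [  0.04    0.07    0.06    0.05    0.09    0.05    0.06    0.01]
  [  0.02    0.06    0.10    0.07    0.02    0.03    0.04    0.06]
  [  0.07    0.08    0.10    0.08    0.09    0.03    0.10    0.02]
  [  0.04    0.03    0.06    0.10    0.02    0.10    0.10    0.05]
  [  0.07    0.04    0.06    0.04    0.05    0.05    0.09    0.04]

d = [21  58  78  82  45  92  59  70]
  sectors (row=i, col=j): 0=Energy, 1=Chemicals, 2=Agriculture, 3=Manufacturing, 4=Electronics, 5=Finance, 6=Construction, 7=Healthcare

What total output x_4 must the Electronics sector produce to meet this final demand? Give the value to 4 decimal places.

Form M = I − A:
  [  0.98   -0.02   -0.04   -0.02   -0.09   -0.10   -0.05   -0.02]
  [ -0.04    0.92   -0.01   -0.06   -0.08   -0.06   -0.04   -0.02]
  [ -0.09   -0.08    0.90   -0.10   -0.05   -0.06   -0.08   -0.10]
  [ -0.04   -0.07   -0.06    0.95   -0.09   -0.05   -0.06   -0.01]
  [ -0.02   -0.06   -0.10   -0.07    0.98   -0.03   -0.04   -0.06]
  [ -0.07   -0.08   -0.10   -0.08   -0.09    0.97   -0.10   -0.02]
  [ -0.04   -0.03   -0.06   -0.10   -0.02   -0.10    0.90   -0.05]
  [ -0.07   -0.04   -0.06   -0.04   -0.05   -0.05   -0.09    0.96]
Leontief inverse L = M⁻¹:
  [  1.0545    0.0623    0.0921    0.0698    0.1304    0.1388    0.1004    0.0499]
  [  0.0721    1.1234    0.0569    0.1073    0.1245    0.1012    0.0876    0.0464]
  [  0.1523    0.1522    1.1823    0.1822    0.1272    0.1367    0.1684    0.1510]
  [  0.0783    0.1191    0.1154    1.1064    0.1380    0.0980    0.1151    0.0443]
  [  0.0612    0.1074    0.1518    0.1231    1.0676    0.0764    0.0952    0.0939]
  [  0.1213    0.1434    0.1723    0.1546    0.1535    1.0971    0.1741    0.0666]
  [  0.0891    0.0867    0.1266    0.1671    0.0801    0.1589    1.1723    0.0880]
  [  0.1105    0.0870    0.1165    0.0972    0.0995    0.1030    0.1502    1.0751]
Total output x = L · d:
  x_0 = 1.0545·21 + 0.0623·58 + 0.0921·78 + 0.0698·82 + 0.1304·45 + 0.1388·92 + 0.1004·59 + 0.0499·70 = 66.7166
  x_1 = 0.0721·21 + 1.1234·58 + 0.0569·78 + 0.1073·82 + 0.1245·45 + 0.1012·92 + 0.0876·59 + 0.0464·70 = 103.2446
  x_2 = 0.1523·21 + 0.1522·58 + 1.1823·78 + 0.1822·82 + 0.1272·45 + 0.1367·92 + 0.1684·59 + 0.1510·70 = 157.9960
  x_3 = 0.0783·21 + 0.1191·58 + 0.1154·78 + 1.1064·82 + 0.1380·45 + 0.0980·92 + 0.1151·59 + 0.0443·70 = 133.4029
  x_4 = 0.0612·21 + 0.1074·58 + 0.1518·78 + 0.1231·82 + 1.0676·45 + 0.0764·92 + 0.0952·59 + 0.0939·70 = 96.7043
  x_5 = 0.1213·21 + 0.1434·58 + 0.1723·78 + 0.1546·82 + 0.1535·45 + 1.0971·92 + 0.1741·59 + 0.0666·70 = 159.7497
  x_6 = 0.0891·21 + 0.0867·58 + 0.1266·78 + 0.1671·82 + 0.0801·45 + 0.1589·92 + 1.1723·59 + 0.0880·70 = 124.0224
  x_7 = 0.1105·21 + 0.0870·58 + 0.1165·78 + 0.0972·82 + 0.0995·45 + 0.1030·92 + 0.1502·59 + 1.0751·70 = 122.5006

96.7043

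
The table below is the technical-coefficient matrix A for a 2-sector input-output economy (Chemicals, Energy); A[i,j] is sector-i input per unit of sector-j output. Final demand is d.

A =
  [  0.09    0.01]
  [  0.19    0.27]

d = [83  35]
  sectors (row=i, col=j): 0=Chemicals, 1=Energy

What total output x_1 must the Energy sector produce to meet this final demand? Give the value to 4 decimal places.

71.8901

Form M = I − A:
  [  0.91   -0.01]
  [ -0.19    0.73]
Leontief inverse L = M⁻¹:
  [  1.1021    0.0151]
  [  0.2868    1.3738]
Total output x = L · d:
  x_0 = 1.1021·83 + 0.0151·35 = 91.9988
  x_1 = 0.2868·83 + 1.3738·35 = 71.8901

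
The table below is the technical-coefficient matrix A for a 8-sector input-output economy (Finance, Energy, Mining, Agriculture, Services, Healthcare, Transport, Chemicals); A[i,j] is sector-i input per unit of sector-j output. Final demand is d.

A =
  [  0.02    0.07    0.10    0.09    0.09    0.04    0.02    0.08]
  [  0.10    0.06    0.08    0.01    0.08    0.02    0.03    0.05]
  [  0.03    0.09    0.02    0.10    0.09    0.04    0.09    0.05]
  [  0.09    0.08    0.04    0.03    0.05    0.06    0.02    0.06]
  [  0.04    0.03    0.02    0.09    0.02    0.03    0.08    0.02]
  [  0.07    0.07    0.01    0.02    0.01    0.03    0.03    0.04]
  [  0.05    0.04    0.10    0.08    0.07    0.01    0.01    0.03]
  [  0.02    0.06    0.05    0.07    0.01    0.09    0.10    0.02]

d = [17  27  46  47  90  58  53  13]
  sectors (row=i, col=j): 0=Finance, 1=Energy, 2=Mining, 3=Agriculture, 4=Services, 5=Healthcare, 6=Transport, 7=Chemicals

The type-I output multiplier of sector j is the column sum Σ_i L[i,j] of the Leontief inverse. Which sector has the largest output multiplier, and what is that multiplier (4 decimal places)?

Form M = I − A:
  [  0.98   -0.07   -0.10   -0.09   -0.09   -0.04   -0.02   -0.08]
  [ -0.10    0.94   -0.08   -0.01   -0.08   -0.02   -0.03   -0.05]
  [ -0.03   -0.09    0.98   -0.10   -0.09   -0.04   -0.09   -0.05]
  [ -0.09   -0.08   -0.04    0.97   -0.05   -0.06   -0.02   -0.06]
  [ -0.04   -0.03   -0.02   -0.09    0.98   -0.03   -0.08   -0.02]
  [ -0.07   -0.07   -0.01   -0.02   -0.01    0.97   -0.03   -0.04]
  [ -0.05   -0.04   -0.10   -0.08   -0.07   -0.01    0.99   -0.03]
  [ -0.02   -0.06   -0.05   -0.07   -0.01   -0.09   -0.10    0.98]
Leontief inverse L = M⁻¹:
  [  1.0675    0.1256    0.1413    0.1430    0.1353    0.0770    0.0662    0.1174]
  [  0.1360    1.1066    0.1210    0.0607    0.1233    0.0495    0.0685    0.0841]
  [  0.0799    0.1416    1.0672    0.1498    0.1353    0.0731    0.1279    0.0870]
  [  0.1288    0.1266    0.0805    1.0740    0.0902    0.0898    0.0550    0.0940]
  [  0.0724    0.0656    0.0525    0.1232    1.0518    0.0520    0.1020    0.0462]
  [  0.0963    0.1006    0.0399    0.0480    0.0381    1.0491    0.0508    0.0631]
  [  0.0859    0.0844    0.1331    0.1241    0.1090    0.0383    1.0452    0.0615]
  [  0.0617    0.1051    0.0883    0.1093    0.0490    0.1155    0.1284    1.0517]
Total output x = L · d:
  x_0 = 1.0675·17 + 0.1256·27 + 0.1413·46 + 0.1430·47 + 0.1353·90 + 0.0770·58 + 0.0662·53 + 0.1174·13 = 56.4379
  x_1 = 0.1360·17 + 1.1066·27 + 0.1210·46 + 0.0607·47 + 0.1233·90 + 0.0495·58 + 0.0685·53 + 0.0841·13 = 59.2929
  x_2 = 0.0799·17 + 0.1416·27 + 1.0672·46 + 0.1498·47 + 0.1353·90 + 0.0731·58 + 0.1279·53 + 0.0870·13 = 85.6435
  x_3 = 0.1288·17 + 0.1266·27 + 0.0805·46 + 1.0740·47 + 0.0902·90 + 0.0898·58 + 0.0550·53 + 0.0940·13 = 77.2439
  x_4 = 0.0724·17 + 0.0656·27 + 0.0525·46 + 0.1232·47 + 1.0518·90 + 0.0520·58 + 0.1020·53 + 0.0462·13 = 114.8935
  x_5 = 0.0963·17 + 0.1006·27 + 0.0399·46 + 0.0480·47 + 0.0381·90 + 1.0491·58 + 0.0508·53 + 0.0631·13 = 76.2432
  x_6 = 0.0859·17 + 0.0844·27 + 0.1331·46 + 0.1241·47 + 0.1090·90 + 0.0383·58 + 1.0452·53 + 0.0615·13 = 83.9218
  x_7 = 0.0617·17 + 0.1051·27 + 0.0883·46 + 0.1093·47 + 0.0490·90 + 0.1155·58 + 0.1284·53 + 1.0517·13 = 44.6720
Output multipliers (column sums of L):
  Finance: 1.7285
  Energy: 1.8562
  Mining: 1.7238
  Agriculture: 1.8321
  Services: 1.7320
  Healthcare: 1.5443
  Transport: 1.6439
  Chemicals: 1.6050

Energy (1.8562)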